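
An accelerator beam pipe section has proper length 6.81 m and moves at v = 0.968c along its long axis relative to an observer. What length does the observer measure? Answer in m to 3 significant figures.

L ≈ 1.71 m

γ = 1/√(1 − 0.968²) = 3.9849
Length contraction: L = L₀/γ = 6.81/3.9849 = 1.71 m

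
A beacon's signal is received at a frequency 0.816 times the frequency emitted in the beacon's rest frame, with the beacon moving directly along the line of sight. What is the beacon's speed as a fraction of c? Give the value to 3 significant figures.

β ≈ 0.201

f_obs/f_src = √((1−β)/(1+β)) = 0.816  ⇒  (1−β)/(1+β) = 0.66586
β = |1 − D²|/(1 + D²) = |1 − 0.66586|/(1 + 0.66586) = 0.201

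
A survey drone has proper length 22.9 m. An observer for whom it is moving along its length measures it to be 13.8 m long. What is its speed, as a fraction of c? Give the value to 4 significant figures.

β ≈ 0.7980

γ = L₀/L = 22.9/13.8 = 1.65942
β = √(1 − 1/γ²) = 0.7980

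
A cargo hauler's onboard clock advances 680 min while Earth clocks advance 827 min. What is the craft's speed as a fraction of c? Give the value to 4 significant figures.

γ = Δt/τ₀ = 827/680 = 1.21618
β = √(1 − 1/γ²) = √(1 − 1/1.21618²) = 0.5691

β ≈ 0.5691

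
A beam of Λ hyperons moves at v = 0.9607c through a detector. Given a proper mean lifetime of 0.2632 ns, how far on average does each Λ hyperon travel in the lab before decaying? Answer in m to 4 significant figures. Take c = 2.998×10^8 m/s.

d ≈ 0.2731 m

γ = 1/√(1 − 0.9607²) = 3.60245
Dilated lifetime: Δt = γτ₀ = 3.60245 × 0.2632 ns = 0.948165 ns
d = vΔt = 0.9607c × 0.948165 ns = 2.88018×10^8 m/s × 9.48165×10^-10 s = 0.2731 m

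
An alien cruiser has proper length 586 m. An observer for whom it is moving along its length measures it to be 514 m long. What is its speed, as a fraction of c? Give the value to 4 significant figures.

β ≈ 0.4802

γ = L₀/L = 586/514 = 1.14008
β = √(1 − 1/γ²) = 0.4802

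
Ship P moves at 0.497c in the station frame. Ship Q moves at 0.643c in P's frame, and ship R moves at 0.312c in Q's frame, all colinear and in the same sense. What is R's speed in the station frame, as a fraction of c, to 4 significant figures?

u ≈ 0.9263c

Compose boost 2: (0.643 + 0.497)/(1 + 0.643×0.497) = 1.140/1.31957 = 0.863917
Compose boost 3: (0.312 + 0.863917)/(1 + 0.312×0.863917) = 1.17592/1.26954 = 0.9263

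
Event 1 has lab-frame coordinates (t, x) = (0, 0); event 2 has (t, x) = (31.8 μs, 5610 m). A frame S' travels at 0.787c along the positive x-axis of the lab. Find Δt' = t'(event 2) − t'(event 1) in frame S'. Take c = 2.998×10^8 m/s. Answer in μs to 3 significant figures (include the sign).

γ = 1/√(1 − 0.787²) = 1.6209
Δt' = γ(Δt − vΔx/c²) = 1.6209 × (31.8 μs − 0.787×5610 m / (2.998×10^8 m/s))
= 1.6209 × (17.073 μs) = 27.7 μs

Δt' ≈ 27.7 μs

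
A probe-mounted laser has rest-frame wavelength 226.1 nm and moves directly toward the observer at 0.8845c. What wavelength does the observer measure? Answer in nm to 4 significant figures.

Relativistic Doppler: λ_obs = λ_src √((1−β)/(1+β))
= 226.1 × √(0.115500/1.88450) = 226.1 × 0.247567 = 55.97 nm

λ_obs ≈ 55.97 nm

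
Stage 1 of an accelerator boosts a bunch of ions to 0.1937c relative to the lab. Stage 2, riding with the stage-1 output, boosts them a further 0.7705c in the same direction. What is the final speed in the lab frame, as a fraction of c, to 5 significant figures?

u ≈ 0.83898c

Compose boost 2: (0.7705 + 0.1937)/(1 + 0.7705×0.1937) = 0.96420/1.149246 = 0.83898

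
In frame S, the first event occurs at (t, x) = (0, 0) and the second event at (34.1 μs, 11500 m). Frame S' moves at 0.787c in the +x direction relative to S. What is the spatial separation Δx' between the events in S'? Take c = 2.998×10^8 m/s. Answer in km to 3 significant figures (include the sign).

Δx' ≈ 5.60 km

γ = 1/√(1 − 0.787²) = 1.6209
Δx' = γ(Δx − vΔt) = 1.6209 × (11500 m − 0.787×(2.998×10^8 m/s)×34.1×10^-6 s)
= 1.6209 × (3454.4 m) = 5.60 km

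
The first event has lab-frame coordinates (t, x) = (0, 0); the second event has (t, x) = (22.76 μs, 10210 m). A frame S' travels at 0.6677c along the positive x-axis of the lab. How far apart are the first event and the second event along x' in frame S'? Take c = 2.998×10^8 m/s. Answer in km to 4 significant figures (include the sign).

Δx' ≈ 7.595 km

γ = 1/√(1 − 0.6677²) = 1.34331
Δx' = γ(Δx − vΔt) = 1.34331 × (10210 m − 0.6677×(2.998×10^8 m/s)×22.76×10^-6 s)
= 1.34331 × (5653.98 m) = 7.595 km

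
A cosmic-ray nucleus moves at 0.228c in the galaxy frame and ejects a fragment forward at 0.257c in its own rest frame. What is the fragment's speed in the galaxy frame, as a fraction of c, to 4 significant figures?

Compose boost 2: (0.257 + 0.228)/(1 + 0.257×0.228) = 0.4850/1.05860 = 0.4582

u ≈ 0.4582c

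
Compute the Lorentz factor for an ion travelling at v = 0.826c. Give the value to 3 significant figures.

γ ≈ 1.77

γ = 1/√(1 − β²) = 1/√(1 − 0.826²) = 1/√(0.31772) = 1.77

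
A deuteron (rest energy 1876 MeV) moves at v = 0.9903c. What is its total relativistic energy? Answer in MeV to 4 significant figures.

γ = 1/√(1 − 0.9903²) = 7.19706
E = γm₀c² = 7.19706 × 1876 MeV = 13500 MeV

E ≈ 13500 MeV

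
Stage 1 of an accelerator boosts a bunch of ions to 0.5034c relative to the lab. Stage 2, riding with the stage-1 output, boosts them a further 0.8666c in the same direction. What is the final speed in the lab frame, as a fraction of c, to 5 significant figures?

u ≈ 0.95388c

Compose boost 2: (0.8666 + 0.5034)/(1 + 0.8666×0.5034) = 1.3700/1.436246 = 0.95388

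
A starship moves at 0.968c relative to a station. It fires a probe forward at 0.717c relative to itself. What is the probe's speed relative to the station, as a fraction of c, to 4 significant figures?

Relativistic velocity addition: u = (u' + v)/(1 + u'v/c²)
= (0.717 + 0.968)/(1 + 0.717×0.968) = 1.685/1.69406 = 0.9947

u ≈ 0.9947c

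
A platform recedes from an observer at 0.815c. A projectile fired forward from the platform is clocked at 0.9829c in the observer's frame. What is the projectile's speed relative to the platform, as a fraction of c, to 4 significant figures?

u' ≈ 0.8440c

Inverse velocity addition: u' = (u − v)/(1 − uv/c²)
= (0.9829 − 0.815)/(1 − 0.9829×0.815) = 0.1679/0.198937 = 0.8440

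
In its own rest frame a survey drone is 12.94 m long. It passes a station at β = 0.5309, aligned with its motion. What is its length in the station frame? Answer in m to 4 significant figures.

γ = 1/√(1 − 0.5309²) = 1.18003
Length contraction: L = L₀/γ = 12.94/1.18003 = 10.97 m

L ≈ 10.97 m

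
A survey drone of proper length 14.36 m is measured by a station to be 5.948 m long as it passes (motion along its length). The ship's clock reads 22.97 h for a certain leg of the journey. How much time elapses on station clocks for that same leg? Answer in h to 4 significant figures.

Length contraction ⇒ γ = L₀/L = 14.36/5.948 = 2.41426
Time dilation: Δt = γτ₀ = 2.41426 × 22.97 h = 55.46 h

Δt ≈ 55.46 h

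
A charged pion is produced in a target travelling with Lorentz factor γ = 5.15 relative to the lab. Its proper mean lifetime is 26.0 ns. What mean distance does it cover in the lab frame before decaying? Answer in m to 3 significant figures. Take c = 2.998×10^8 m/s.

d ≈ 39.4 m

β = √(1 − 1/γ²) = √(1 − 1/5.15²) = 0.98097
Dilated lifetime: Δt = γτ₀ = 5.15 × 26.0 ns = 133.90 ns
d = vΔt = 0.98097c × 133.90 ns = 2.9409×10^8 m/s × 1.3390×10^-7 s = 39.4 m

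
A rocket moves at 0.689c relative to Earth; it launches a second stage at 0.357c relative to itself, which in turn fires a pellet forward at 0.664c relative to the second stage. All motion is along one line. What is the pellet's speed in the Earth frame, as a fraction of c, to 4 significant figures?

u ≈ 0.9654c

Compose boost 2: (0.357 + 0.689)/(1 + 0.357×0.689) = 1.046/1.24597 = 0.839505
Compose boost 3: (0.664 + 0.839505)/(1 + 0.664×0.839505) = 1.50350/1.55743 = 0.9654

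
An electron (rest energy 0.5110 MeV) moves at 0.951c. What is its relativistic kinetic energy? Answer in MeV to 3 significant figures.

γ = 1/√(1 − 0.951²) = 3.2342
K = (γ − 1)m₀c² = (3.2342 − 1) × 0.5110 MeV = 2.2342 × 0.5110 MeV = 1.14 MeV

K ≈ 1.14 MeV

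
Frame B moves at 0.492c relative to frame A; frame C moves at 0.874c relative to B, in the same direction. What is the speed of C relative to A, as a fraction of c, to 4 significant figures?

u ≈ 0.9552c

Compose boost 2: (0.874 + 0.492)/(1 + 0.874×0.492) = 1.366/1.43001 = 0.9552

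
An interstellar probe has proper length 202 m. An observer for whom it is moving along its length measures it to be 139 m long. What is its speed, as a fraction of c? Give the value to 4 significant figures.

β ≈ 0.7256

γ = L₀/L = 202/139 = 1.45324
β = √(1 − 1/γ²) = 0.7256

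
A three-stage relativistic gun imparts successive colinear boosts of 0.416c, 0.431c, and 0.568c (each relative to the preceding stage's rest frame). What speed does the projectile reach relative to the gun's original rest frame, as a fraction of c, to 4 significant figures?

u ≈ 0.9135c

Compose boost 2: (0.431 + 0.416)/(1 + 0.431×0.416) = 0.8470/1.17930 = 0.718225
Compose boost 3: (0.568 + 0.718225)/(1 + 0.568×0.718225) = 1.28623/1.40795 = 0.9135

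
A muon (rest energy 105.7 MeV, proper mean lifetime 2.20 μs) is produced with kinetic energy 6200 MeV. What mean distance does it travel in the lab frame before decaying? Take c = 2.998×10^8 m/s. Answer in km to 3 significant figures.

d ≈ 39.3 km

γ = 1 + K/(m₀c²) = 1 + 6200/105.7 = 59.657
β = √(1 − 1/γ²) = 0.99986
Dilated lifetime: γτ₀ = 59.657 × 2.20 μs = 131.24 μs
d = βc·γτ₀ = 0.99986 × (2.998×10^8 m/s) × 0.00013124 s = 39.3 km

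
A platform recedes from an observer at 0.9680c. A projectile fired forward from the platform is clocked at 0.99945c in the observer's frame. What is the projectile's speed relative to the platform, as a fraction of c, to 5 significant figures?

Inverse velocity addition: u' = (u − v)/(1 − uv/c²)
= (0.99945 − 0.9680)/(1 − 0.99945×0.9680) = 0.031450/0.03253240 = 0.96673

u' ≈ 0.96673c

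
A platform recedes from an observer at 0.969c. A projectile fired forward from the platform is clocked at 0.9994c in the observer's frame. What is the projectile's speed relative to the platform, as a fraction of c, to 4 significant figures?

Inverse velocity addition: u' = (u − v)/(1 − uv/c²)
= (0.9994 − 0.969)/(1 − 0.9994×0.969) = 0.03040/0.0315814 = 0.9626

u' ≈ 0.9626c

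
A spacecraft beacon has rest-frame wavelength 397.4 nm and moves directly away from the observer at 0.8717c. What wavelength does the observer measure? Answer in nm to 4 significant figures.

λ_obs ≈ 1518 nm

Relativistic Doppler: λ_obs = λ_src √((1+β)/(1−β))
= 397.4 × √(1.87170/0.128300) = 397.4 × 3.81948 = 1518 nm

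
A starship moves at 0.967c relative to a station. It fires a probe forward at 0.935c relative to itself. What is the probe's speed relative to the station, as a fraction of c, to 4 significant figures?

u ≈ 0.9989c

Relativistic velocity addition: u = (u' + v)/(1 + u'v/c²)
= (0.935 + 0.967)/(1 + 0.935×0.967) = 1.902/1.90414 = 0.9989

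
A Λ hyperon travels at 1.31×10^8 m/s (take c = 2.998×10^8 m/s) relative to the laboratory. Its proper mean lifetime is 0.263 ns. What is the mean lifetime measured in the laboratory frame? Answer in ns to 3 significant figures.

β = v/c = 1.31×10^8 / 2.998×10^8 = 0.43696
γ = 1/√(1 − 0.43696²) = 1.1118
Time dilation: Δt = γτ₀ = 1.1118 × 0.263 ns = 0.292 ns

Δt ≈ 0.292 ns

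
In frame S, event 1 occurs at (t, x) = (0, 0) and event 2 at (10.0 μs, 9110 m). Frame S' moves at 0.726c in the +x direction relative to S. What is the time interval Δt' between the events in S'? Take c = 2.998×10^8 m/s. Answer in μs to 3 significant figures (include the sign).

γ = 1/√(1 − 0.726²) = 1.4541
Δt' = γ(Δt − vΔx/c²) = 1.4541 × (10.0 μs − 0.726×9110 m / (2.998×10^8 m/s))
= 1.4541 × (-12.061 μs) = -17.5 μs

Δt' ≈ -17.5 μs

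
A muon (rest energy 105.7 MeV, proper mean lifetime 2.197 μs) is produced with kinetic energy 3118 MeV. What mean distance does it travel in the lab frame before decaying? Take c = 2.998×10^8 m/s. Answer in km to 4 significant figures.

γ = 1 + K/(m₀c²) = 1 + 3118/105.7 = 30.4986
β = √(1 − 1/γ²) = 0.999462
Dilated lifetime: γτ₀ = 30.4986 × 2.197 μs = 67.0054 μs
d = βc·γτ₀ = 0.999462 × (2.998×10^8 m/s) × 6.70054×10^-5 s = 20.08 km

d ≈ 20.08 km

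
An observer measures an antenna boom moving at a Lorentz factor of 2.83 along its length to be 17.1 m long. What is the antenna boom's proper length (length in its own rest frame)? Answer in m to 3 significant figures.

L₀ ≈ 48.4 m

γ = 2.83 (given)
L₀ = γL = 2.83 × 17.1 = 48.4 m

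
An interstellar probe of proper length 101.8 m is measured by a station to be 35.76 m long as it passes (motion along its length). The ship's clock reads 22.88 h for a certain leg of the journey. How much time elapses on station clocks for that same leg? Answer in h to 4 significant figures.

Δt ≈ 65.13 h

Length contraction ⇒ γ = L₀/L = 101.8/35.76 = 2.84676
Time dilation: Δt = γτ₀ = 2.84676 × 22.88 h = 65.13 h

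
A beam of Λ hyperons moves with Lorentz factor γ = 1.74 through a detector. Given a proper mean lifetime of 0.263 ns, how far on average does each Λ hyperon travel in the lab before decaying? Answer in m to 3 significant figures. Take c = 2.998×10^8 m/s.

β = √(1 − 1/γ²) = √(1 − 1/1.74²) = 0.81836
Dilated lifetime: Δt = γτ₀ = 1.74 × 0.263 ns = 0.45762 ns
d = vΔt = 0.81836c × 0.45762 ns = 2.4534×10^8 m/s × 4.5762×10^-10 s = 0.112 m

d ≈ 0.112 m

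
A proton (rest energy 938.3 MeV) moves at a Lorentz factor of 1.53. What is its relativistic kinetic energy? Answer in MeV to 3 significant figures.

γ = 1.53 (given)
K = (γ − 1)m₀c² = (1.53 − 1) × 938.3 MeV = 0.53000 × 938.3 MeV = 497 MeV

K ≈ 497 MeV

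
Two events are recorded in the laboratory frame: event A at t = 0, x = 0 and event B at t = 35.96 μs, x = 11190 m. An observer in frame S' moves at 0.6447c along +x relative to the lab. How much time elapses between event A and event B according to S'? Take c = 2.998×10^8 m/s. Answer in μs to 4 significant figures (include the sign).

γ = 1/√(1 − 0.6447²) = 1.30815
Δt' = γ(Δt − vΔx/c²) = 1.30815 × (35.96 μs − 0.6447×11190 m / (2.998×10^8 m/s))
= 1.30815 × (11.8966 μs) = 15.56 μs

Δt' ≈ 15.56 μs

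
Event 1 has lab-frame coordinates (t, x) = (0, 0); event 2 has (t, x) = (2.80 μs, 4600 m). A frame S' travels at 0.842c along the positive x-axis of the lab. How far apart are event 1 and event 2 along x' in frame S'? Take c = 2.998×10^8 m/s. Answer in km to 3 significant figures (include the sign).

γ = 1/√(1 − 0.842²) = 1.8536
Δx' = γ(Δx − vΔt) = 1.8536 × (4600 m − 0.842×(2.998×10^8 m/s)×2.80×10^-6 s)
= 1.8536 × (3893.2 m) = 7.22 km

Δx' ≈ 7.22 km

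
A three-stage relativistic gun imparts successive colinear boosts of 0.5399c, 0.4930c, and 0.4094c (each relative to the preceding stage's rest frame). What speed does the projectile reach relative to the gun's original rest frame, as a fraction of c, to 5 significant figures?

Compose boost 2: (0.4930 + 0.5399)/(1 + 0.4930×0.5399) = 1.0329/1.266171 = 0.8157668
Compose boost 3: (0.4094 + 0.8157668)/(1 + 0.4094×0.8157668) = 1.225167/1.333975 = 0.91843

u ≈ 0.91843c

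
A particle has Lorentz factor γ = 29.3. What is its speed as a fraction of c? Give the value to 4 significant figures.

β ≈ 0.9994

β = √(1 − 1/γ²) = √(1 − 1/29.3²) = √(0.998835) = 0.9994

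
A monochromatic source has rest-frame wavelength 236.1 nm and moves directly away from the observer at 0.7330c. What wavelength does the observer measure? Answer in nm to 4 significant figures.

λ_obs ≈ 601.5 nm

Relativistic Doppler: λ_obs = λ_src √((1+β)/(1−β))
= 236.1 × √(1.73300/0.267000) = 236.1 × 2.54767 = 601.5 nm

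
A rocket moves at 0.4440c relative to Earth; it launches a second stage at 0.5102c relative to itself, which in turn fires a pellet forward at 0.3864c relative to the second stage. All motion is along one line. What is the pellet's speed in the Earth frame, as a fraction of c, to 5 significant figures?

Compose boost 2: (0.5102 + 0.4440)/(1 + 0.5102×0.4440) = 0.95420/1.226529 = 0.7779679
Compose boost 3: (0.3864 + 0.7779679)/(1 + 0.3864×0.7779679) = 1.164368/1.300607 = 0.89525

u ≈ 0.89525c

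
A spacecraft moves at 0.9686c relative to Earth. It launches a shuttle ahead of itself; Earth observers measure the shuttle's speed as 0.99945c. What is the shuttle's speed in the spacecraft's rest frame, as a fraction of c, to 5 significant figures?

Inverse velocity addition: u' = (u − v)/(1 − uv/c²)
= (0.99945 − 0.9686)/(1 − 0.99945×0.9686) = 0.030850/0.03193273 = 0.96609

u' ≈ 0.96609c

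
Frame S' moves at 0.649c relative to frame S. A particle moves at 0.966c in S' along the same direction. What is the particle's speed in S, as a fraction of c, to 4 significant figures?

Relativistic velocity addition: u = (u' + v)/(1 + u'v/c²)
= (0.966 + 0.649)/(1 + 0.966×0.649) = 1.615/1.62693 = 0.9927

u ≈ 0.9927c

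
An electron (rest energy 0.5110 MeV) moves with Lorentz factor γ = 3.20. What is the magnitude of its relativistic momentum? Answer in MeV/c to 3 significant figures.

β = √(1 − 1/γ²) = √(1 − 1/3.20²) = 0.94992
p = γβm₀c = 3.20 × 0.94992 × 0.5110 MeV/c = 1.55 MeV/c

p ≈ 1.55 MeV/c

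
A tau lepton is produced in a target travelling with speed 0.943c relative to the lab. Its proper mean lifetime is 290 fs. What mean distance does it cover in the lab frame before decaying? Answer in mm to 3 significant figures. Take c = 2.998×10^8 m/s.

γ = 1/√(1 − 0.943²) = 3.0049
Dilated lifetime: Δt = γτ₀ = 3.0049 × 290 fs = 871.41 fs
d = vΔt = 0.943c × 871.41 fs = 2.8271×10^8 m/s × 8.7141×10^-13 s = 0.246 mm

d ≈ 0.246 mm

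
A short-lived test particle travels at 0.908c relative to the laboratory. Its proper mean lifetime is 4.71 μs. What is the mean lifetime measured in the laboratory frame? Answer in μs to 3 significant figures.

γ = 1/√(1 − 0.908²) = 2.3868
Time dilation: Δt = γτ₀ = 2.3868 × 4.71 μs = 11.2 μs

Δt ≈ 11.2 μs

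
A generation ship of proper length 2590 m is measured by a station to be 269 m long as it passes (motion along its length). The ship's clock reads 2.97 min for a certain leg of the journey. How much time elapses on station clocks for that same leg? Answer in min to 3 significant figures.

Δt ≈ 28.6 min

Length contraction ⇒ γ = L₀/L = 2590/269 = 9.6283
Time dilation: Δt = γτ₀ = 9.6283 × 2.97 min = 28.6 min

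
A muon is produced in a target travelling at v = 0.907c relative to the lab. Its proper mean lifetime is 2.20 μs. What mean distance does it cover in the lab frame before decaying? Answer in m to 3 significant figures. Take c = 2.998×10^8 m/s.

γ = 1/√(1 − 0.907²) = 2.3746
Dilated lifetime: Δt = γτ₀ = 2.3746 × 2.20 μs = 5.2240 μs
d = vΔt = 0.907c × 5.2240 μs = 2.7192×10^8 m/s × 5.2240×10^-6 s = 1420 m

d ≈ 1420 m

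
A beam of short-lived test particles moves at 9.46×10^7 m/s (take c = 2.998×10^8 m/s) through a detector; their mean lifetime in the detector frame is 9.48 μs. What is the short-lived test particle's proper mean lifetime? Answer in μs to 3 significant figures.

τ₀ ≈ 9.00 μs

β = v/c = 9.46×10^7 / 2.998×10^8 = 0.31554
γ = 1/√(1 − 0.31554²) = 1.0538
Proper time: τ₀ = Δt/γ = 9.48/1.0538 = 9.00 μs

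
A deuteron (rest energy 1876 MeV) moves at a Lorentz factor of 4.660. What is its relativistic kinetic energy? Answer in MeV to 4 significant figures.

K ≈ 6866 MeV

γ = 4.660 (given)
K = (γ − 1)m₀c² = (4.660 − 1) × 1876 MeV = 3.66000 × 1876 MeV = 6866 MeV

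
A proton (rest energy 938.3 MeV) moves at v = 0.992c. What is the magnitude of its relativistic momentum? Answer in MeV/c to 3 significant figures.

p ≈ 7370 MeV/c

γ = 1/√(1 − 0.992²) = 7.9216
p = γβm₀c = 7.9216 × 0.992 × 938.3 MeV/c = 7370 MeV/c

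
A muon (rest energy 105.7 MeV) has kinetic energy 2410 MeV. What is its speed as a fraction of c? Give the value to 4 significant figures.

β ≈ 0.9991

γ = 1 + K/(m₀c²) = 1 + 2410/105.7 = 23.8004
β = √(1 − 1/γ²) = 0.9991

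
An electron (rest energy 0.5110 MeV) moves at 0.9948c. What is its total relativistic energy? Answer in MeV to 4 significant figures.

γ = 1/√(1 − 0.9948²) = 9.81858
E = γm₀c² = 9.81858 × 0.5110 MeV = 5.017 MeV

E ≈ 5.017 MeV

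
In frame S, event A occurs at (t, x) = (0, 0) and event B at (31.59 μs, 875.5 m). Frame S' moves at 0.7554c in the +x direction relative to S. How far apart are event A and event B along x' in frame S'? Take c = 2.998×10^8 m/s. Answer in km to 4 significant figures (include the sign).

Δx' ≈ -9.582 km

γ = 1/√(1 − 0.7554²) = 1.52610
Δx' = γ(Δx − vΔt) = 1.52610 × (875.5 m − 0.7554×(2.998×10^8 m/s)×31.59×10^-6 s)
= 1.52610 × (-6278.65 m) = -9.582 km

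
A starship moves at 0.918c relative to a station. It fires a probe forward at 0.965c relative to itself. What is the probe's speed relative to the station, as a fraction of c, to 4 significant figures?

Relativistic velocity addition: u = (u' + v)/(1 + u'v/c²)
= (0.965 + 0.918)/(1 + 0.965×0.918) = 1.883/1.88587 = 0.9985

u ≈ 0.9985c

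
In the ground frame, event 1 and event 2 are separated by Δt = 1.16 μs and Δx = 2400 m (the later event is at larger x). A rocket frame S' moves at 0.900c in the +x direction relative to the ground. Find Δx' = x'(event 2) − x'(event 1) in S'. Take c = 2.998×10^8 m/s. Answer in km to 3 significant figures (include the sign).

Δx' ≈ 4.79 km

γ = 1/√(1 − 0.900²) = 2.2942
Δx' = γ(Δx − vΔt) = 2.2942 × (2400 m − 0.900×(2.998×10^8 m/s)×1.16×10^-6 s)
= 2.2942 × (2087.0 m) = 4.79 km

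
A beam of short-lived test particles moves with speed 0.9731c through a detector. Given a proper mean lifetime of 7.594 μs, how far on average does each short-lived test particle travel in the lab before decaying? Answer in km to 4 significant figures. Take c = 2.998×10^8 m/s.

d ≈ 9.616 km

γ = 1/√(1 − 0.9731²) = 4.34060
Dilated lifetime: Δt = γτ₀ = 4.34060 × 7.594 μs = 32.9625 μs
d = vΔt = 0.9731c × 32.9625 μs = 2.91735×10^8 m/s × 3.29625×10^-5 s = 9.616 km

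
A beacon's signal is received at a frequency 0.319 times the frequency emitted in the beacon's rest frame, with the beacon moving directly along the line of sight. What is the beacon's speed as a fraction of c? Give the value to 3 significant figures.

f_obs/f_src = √((1−β)/(1+β)) = 0.319  ⇒  (1−β)/(1+β) = 0.10176
β = |1 − D²|/(1 + D²) = |1 − 0.10176|/(1 + 0.10176) = 0.815

β ≈ 0.815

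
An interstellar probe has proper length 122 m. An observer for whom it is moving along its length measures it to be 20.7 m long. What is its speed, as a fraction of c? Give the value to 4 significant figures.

β ≈ 0.9855

γ = L₀/L = 122/20.7 = 5.89372
β = √(1 − 1/γ²) = 0.9855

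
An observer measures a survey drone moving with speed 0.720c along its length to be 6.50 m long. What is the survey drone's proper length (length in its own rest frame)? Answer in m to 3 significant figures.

γ = 1/√(1 − 0.720²) = 1.4410
L₀ = γL = 1.4410 × 6.50 = 9.37 m

L₀ ≈ 9.37 m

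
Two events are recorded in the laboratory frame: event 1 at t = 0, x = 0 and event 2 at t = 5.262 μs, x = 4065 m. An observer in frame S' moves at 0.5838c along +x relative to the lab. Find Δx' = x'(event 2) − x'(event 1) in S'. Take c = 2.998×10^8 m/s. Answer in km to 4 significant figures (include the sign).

γ = 1/√(1 − 0.5838²) = 1.23168
Δx' = γ(Δx − vΔt) = 1.23168 × (4065 m − 0.5838×(2.998×10^8 m/s)×5.262×10^-6 s)
= 1.23168 × (3144.03 m) = 3.872 km

Δx' ≈ 3.872 km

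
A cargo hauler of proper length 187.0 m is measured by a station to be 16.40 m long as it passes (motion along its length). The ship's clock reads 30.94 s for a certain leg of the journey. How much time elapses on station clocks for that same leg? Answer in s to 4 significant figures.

Δt ≈ 352.8 s

Length contraction ⇒ γ = L₀/L = 187.0/16.40 = 11.4024
Time dilation: Δt = γτ₀ = 11.4024 × 30.94 s = 352.8 s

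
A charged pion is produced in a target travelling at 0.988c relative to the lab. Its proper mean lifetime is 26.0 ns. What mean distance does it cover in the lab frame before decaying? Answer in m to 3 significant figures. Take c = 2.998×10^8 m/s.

γ = 1/√(1 − 0.988²) = 6.4744
Dilated lifetime: Δt = γτ₀ = 6.4744 × 26.0 ns = 168.34 ns
d = vΔt = 0.988c × 168.34 ns = 2.9620×10^8 m/s × 1.6834×10^-7 s = 49.9 m

d ≈ 49.9 m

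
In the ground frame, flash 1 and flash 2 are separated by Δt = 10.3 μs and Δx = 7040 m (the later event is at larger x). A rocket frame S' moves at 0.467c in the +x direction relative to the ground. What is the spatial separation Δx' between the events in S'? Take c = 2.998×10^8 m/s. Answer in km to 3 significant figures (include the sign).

γ = 1/√(1 − 0.467²) = 1.1309
Δx' = γ(Δx − vΔt) = 1.1309 × (7040 m − 0.467×(2.998×10^8 m/s)×10.3×10^-6 s)
= 1.1309 × (5597.9 m) = 6.33 km

Δx' ≈ 6.33 km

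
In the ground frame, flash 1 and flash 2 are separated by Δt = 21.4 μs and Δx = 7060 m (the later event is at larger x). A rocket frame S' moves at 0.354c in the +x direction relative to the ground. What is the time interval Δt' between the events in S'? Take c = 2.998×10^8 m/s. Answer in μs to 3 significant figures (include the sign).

Δt' ≈ 14.0 μs

γ = 1/√(1 − 0.354²) = 1.0692
Δt' = γ(Δt − vΔx/c²) = 1.0692 × (21.4 μs − 0.354×7060 m / (2.998×10^8 m/s))
= 1.0692 × (13.064 μs) = 14.0 μs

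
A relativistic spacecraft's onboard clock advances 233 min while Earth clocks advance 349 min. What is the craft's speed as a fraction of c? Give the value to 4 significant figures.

γ = Δt/τ₀ = 349/233 = 1.49785
β = √(1 − 1/γ²) = √(1 − 1/1.49785²) = 0.7445

β ≈ 0.7445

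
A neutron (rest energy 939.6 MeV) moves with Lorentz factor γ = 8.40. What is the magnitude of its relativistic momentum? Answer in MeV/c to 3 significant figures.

β = √(1 − 1/γ²) = √(1 − 1/8.40²) = 0.99289
p = γβm₀c = 8.40 × 0.99289 × 939.6 MeV/c = 7840 MeV/c

p ≈ 7840 MeV/c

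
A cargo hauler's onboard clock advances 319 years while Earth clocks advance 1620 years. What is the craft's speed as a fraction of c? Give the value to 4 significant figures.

γ = Δt/τ₀ = 1620/319 = 5.07837
β = √(1 − 1/γ²) = √(1 − 1/5.07837²) = 0.9804

β ≈ 0.9804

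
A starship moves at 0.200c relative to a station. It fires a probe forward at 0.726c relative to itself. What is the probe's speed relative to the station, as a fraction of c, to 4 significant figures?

u ≈ 0.8086c

Relativistic velocity addition: u = (u' + v)/(1 + u'v/c²)
= (0.726 + 0.200)/(1 + 0.726×0.200) = 0.9260/1.14520 = 0.8086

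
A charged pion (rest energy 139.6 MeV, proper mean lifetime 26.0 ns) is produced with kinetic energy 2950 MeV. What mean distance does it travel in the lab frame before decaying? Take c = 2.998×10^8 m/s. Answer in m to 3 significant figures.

d ≈ 172 m

γ = 1 + K/(m₀c²) = 1 + 2950/139.6 = 22.132
β = √(1 − 1/γ²) = 0.99898
Dilated lifetime: γτ₀ = 22.132 × 26.0 ns = 575.43 ns
d = βc·γτ₀ = 0.99898 × (2.998×10^8 m/s) × 5.7543×10^-7 s = 172 m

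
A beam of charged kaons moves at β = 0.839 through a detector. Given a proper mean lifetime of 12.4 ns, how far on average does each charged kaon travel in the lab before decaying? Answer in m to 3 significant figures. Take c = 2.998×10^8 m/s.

d ≈ 5.73 m

γ = 1/√(1 − 0.839²) = 1.8378
Dilated lifetime: Δt = γτ₀ = 1.8378 × 12.4 ns = 22.789 ns
d = vΔt = 0.839c × 22.789 ns = 2.5153×10^8 m/s × 2.2789×10^-8 s = 5.73 m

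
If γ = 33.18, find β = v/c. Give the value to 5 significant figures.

β ≈ 0.99955

β = √(1 − 1/γ²) = √(1 − 1/33.18²) = √(0.9990917) = 0.99955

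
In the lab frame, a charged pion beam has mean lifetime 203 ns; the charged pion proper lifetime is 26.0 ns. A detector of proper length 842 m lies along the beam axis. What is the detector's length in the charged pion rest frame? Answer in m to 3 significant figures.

Time dilation ⇒ γ = Δt/τ₀ = 203/26.0 = 7.8077
Length contraction: L = L₀/γ = 842/7.8077 = 108 m

L ≈ 108 m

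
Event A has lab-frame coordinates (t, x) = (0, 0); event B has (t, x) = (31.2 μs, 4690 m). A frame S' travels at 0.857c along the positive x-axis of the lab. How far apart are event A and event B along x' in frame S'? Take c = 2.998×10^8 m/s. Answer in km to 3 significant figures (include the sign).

γ = 1/√(1 − 0.857²) = 1.9406
Δx' = γ(Δx − vΔt) = 1.9406 × (4690 m − 0.857×(2.998×10^8 m/s)×31.2×10^-6 s)
= 1.9406 × (-3326.2 m) = -6.45 km

Δx' ≈ -6.45 km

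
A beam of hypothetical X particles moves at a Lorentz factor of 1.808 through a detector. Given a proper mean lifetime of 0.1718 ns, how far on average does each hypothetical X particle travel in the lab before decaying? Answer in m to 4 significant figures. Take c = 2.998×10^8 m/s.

d ≈ 0.07758 m

β = √(1 − 1/γ²) = √(1 − 1/1.808²) = 0.833117
Dilated lifetime: Δt = γτ₀ = 1.808 × 0.1718 ns = 0.310614 ns
d = vΔt = 0.833117c × 0.310614 ns = 2.49768×10^8 m/s × 3.10614×10^-10 s = 0.07758 m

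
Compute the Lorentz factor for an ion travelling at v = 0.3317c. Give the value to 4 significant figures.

γ = 1/√(1 − β²) = 1/√(1 − 0.3317²) = 1/√(0.889975) = 1.060

γ ≈ 1.060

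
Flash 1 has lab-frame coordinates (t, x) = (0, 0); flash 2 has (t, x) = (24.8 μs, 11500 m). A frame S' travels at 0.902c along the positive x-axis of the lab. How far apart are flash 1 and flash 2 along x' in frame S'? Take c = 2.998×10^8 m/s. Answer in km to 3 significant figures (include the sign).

Δx' ≈ 11.1 km

γ = 1/√(1 − 0.902²) = 2.3162
Δx' = γ(Δx − vΔt) = 2.3162 × (11500 m − 0.902×(2.998×10^8 m/s)×24.8×10^-6 s)
= 2.3162 × (4793.6 m) = 11.1 km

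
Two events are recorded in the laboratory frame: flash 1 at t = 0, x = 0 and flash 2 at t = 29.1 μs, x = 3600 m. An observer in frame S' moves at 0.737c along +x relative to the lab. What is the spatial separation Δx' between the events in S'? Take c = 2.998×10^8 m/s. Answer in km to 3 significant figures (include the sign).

Δx' ≈ -4.19 km

γ = 1/√(1 − 0.737²) = 1.4795
Δx' = γ(Δx − vΔt) = 1.4795 × (3600 m − 0.737×(2.998×10^8 m/s)×29.1×10^-6 s)
= 1.4795 × (-2829.7 m) = -4.19 km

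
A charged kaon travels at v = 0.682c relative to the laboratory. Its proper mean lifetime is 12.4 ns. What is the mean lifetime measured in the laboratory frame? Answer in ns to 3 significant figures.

γ = 1/√(1 − 0.682²) = 1.3673
Time dilation: Δt = γτ₀ = 1.3673 × 12.4 ns = 17.0 ns

Δt ≈ 17.0 ns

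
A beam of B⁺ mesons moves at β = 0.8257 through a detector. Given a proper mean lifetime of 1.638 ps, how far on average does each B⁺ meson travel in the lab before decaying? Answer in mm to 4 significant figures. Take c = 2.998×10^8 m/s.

γ = 1/√(1 − 0.8257²) = 1.77271
Dilated lifetime: Δt = γτ₀ = 1.77271 × 1.638 ps = 2.90369 ps
d = vΔt = 0.8257c × 2.90369 ps = 2.47545×10^8 m/s × 2.90369×10^-12 s = 0.7188 mm

d ≈ 0.7188 mm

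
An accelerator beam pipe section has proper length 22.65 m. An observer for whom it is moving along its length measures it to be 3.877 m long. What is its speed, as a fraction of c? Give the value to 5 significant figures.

γ = L₀/L = 22.65/3.877 = 5.842146
β = √(1 − 1/γ²) = 0.98524

β ≈ 0.98524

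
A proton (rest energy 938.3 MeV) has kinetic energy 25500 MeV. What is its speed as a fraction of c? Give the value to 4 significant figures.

γ = 1 + K/(m₀c²) = 1 + 25500/938.3 = 28.1768
β = √(1 − 1/γ²) = 0.9994

β ≈ 0.9994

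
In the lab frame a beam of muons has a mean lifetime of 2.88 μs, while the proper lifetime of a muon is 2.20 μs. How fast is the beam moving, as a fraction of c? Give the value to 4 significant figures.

β ≈ 0.6453

γ = Δt/τ₀ = 2.88/2.20 = 1.30909
β = √(1 − 1/γ²) = √(1 − 1/1.30909²) = 0.6453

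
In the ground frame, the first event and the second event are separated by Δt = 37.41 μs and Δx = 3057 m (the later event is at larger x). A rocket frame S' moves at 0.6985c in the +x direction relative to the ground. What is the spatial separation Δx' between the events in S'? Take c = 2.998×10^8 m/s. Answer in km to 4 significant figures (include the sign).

Δx' ≈ -6.675 km

γ = 1/√(1 − 0.6985²) = 1.39741
Δx' = γ(Δx − vΔt) = 1.39741 × (3057 m − 0.6985×(2.998×10^8 m/s)×37.41×10^-6 s)
= 1.39741 × (-4777.04 m) = -6.675 km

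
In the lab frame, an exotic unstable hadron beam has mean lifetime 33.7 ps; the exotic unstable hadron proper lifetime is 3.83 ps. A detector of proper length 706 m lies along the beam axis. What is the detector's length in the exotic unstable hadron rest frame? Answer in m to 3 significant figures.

L ≈ 80.2 m

Time dilation ⇒ γ = Δt/τ₀ = 33.7/3.83 = 8.7990
Length contraction: L = L₀/γ = 706/8.7990 = 80.2 m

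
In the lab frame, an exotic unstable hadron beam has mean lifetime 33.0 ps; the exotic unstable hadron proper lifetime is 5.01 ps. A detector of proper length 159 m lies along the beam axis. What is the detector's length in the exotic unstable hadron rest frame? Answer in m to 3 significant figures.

Time dilation ⇒ γ = Δt/τ₀ = 33.0/5.01 = 6.5868
Length contraction: L = L₀/γ = 159/6.5868 = 24.1 m

L ≈ 24.1 m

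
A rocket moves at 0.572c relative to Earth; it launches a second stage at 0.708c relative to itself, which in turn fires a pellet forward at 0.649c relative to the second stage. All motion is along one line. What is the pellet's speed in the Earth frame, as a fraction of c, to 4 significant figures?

Compose boost 2: (0.708 + 0.572)/(1 + 0.708×0.572) = 1.280/1.40498 = 0.911048
Compose boost 3: (0.649 + 0.911048)/(1 + 0.649×0.911048) = 1.56005/1.59127 = 0.9804

u ≈ 0.9804c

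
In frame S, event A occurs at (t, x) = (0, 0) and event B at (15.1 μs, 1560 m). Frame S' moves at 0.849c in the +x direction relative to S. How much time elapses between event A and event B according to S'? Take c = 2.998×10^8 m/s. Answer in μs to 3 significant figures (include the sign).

γ = 1/√(1 − 0.849²) = 1.8925
Δt' = γ(Δt − vΔx/c²) = 1.8925 × (15.1 μs − 0.849×1560 m / (2.998×10^8 m/s))
= 1.8925 × (10.682 μs) = 20.2 μs

Δt' ≈ 20.2 μs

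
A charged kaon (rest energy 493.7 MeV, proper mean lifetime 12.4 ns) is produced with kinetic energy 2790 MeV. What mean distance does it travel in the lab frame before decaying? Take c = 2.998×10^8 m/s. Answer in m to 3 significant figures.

d ≈ 24.4 m

γ = 1 + K/(m₀c²) = 1 + 2790/493.7 = 6.6512
β = √(1 − 1/γ²) = 0.98863
Dilated lifetime: γτ₀ = 6.6512 × 12.4 ns = 82.475 ns
d = βc·γτ₀ = 0.98863 × (2.998×10^8 m/s) × 8.2475×10^-8 s = 24.4 m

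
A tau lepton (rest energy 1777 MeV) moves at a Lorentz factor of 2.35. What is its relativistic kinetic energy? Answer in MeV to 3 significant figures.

γ = 2.35 (given)
K = (γ − 1)m₀c² = (2.35 − 1) × 1777 MeV = 1.3500 × 1777 MeV = 2400 MeV

K ≈ 2400 MeV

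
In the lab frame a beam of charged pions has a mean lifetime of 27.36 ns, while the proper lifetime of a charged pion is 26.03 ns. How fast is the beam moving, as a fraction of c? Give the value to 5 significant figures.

β ≈ 0.30799

γ = Δt/τ₀ = 27.36/26.03 = 1.051095
β = √(1 − 1/γ²) = √(1 − 1/1.051095²) = 0.30799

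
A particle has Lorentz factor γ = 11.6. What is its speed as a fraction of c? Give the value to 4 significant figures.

β ≈ 0.9963

β = √(1 − 1/γ²) = √(1 − 1/11.6²) = √(0.992568) = 0.9963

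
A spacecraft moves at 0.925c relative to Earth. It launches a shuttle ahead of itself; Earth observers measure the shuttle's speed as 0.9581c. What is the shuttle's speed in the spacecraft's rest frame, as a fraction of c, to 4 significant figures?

Inverse velocity addition: u' = (u − v)/(1 − uv/c²)
= (0.9581 − 0.925)/(1 − 0.9581×0.925) = 0.03310/0.113757 = 0.2910

u' ≈ 0.2910c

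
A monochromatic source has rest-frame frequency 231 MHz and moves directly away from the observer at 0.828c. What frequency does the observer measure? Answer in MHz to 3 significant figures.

f_obs ≈ 70.9 MHz

Relativistic Doppler: f_obs = f_src √((1−β)/(1+β))
= 231 × √(0.17200/1.8280) = 231 × 0.30674 = 70.9 MHz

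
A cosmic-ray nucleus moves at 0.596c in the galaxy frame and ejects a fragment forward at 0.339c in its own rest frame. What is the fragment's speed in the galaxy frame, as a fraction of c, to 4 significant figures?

u ≈ 0.7778c

Compose boost 2: (0.339 + 0.596)/(1 + 0.339×0.596) = 0.9350/1.20204 = 0.7778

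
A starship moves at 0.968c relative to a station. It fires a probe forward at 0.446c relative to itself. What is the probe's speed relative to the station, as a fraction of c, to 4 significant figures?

Relativistic velocity addition: u = (u' + v)/(1 + u'v/c²)
= (0.446 + 0.968)/(1 + 0.446×0.968) = 1.414/1.43173 = 0.9876

u ≈ 0.9876c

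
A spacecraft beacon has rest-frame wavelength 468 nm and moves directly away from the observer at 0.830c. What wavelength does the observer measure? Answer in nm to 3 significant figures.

Relativistic Doppler: λ_obs = λ_src √((1+β)/(1−β))
= 468 × √(1.8300/0.17000) = 468 × 3.2810 = 1540 nm

λ_obs ≈ 1540 nm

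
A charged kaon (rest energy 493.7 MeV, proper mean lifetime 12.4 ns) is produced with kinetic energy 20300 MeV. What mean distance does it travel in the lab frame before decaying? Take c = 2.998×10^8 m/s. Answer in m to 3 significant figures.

d ≈ 157 m

γ = 1 + K/(m₀c²) = 1 + 20300/493.7 = 42.118
β = √(1 − 1/γ²) = 0.99972
Dilated lifetime: γτ₀ = 42.118 × 12.4 ns = 522.26 ns
d = βc·γτ₀ = 0.99972 × (2.998×10^8 m/s) × 5.2226×10^-7 s = 157 m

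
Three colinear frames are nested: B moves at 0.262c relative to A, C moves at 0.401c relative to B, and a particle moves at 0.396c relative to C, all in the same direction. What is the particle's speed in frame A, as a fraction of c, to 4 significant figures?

Compose boost 2: (0.401 + 0.262)/(1 + 0.401×0.262) = 0.6630/1.10506 = 0.599966
Compose boost 3: (0.396 + 0.599966)/(1 + 0.396×0.599966) = 0.995966/1.23759 = 0.8048

u ≈ 0.8048c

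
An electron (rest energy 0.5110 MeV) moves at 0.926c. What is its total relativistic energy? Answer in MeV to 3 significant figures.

γ = 1/√(1 − 0.926²) = 2.6488
E = γm₀c² = 2.6488 × 0.5110 MeV = 1.35 MeV

E ≈ 1.35 MeV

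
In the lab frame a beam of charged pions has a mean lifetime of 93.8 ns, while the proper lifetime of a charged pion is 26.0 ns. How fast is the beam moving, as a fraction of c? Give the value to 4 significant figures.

β ≈ 0.9608

γ = Δt/τ₀ = 93.8/26.0 = 3.60769
β = √(1 − 1/γ²) = √(1 − 1/3.60769²) = 0.9608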